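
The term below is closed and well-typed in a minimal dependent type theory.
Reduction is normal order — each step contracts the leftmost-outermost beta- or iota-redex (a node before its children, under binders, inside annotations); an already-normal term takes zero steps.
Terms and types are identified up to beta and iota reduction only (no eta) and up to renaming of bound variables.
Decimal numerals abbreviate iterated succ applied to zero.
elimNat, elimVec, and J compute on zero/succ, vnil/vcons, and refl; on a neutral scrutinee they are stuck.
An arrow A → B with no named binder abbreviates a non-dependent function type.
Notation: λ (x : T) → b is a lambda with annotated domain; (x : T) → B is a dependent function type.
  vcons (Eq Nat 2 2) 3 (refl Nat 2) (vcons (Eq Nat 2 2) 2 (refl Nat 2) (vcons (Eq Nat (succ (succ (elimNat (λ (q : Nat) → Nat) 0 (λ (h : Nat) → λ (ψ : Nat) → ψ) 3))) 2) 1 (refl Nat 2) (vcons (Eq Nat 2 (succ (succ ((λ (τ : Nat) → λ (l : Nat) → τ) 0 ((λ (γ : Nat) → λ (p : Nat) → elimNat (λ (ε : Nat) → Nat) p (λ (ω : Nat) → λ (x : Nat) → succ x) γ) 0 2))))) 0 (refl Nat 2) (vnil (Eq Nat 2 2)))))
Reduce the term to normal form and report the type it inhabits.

resulting normal form:
  vcons (Eq Nat 2 2) 3 (refl Nat 2) (vcons (Eq Nat 2 2) 2 (refl Nat 2) (vcons (Eq Nat 2 2) 1 (refl Nat 2) (vcons (Eq Nat 2 2) 0 (refl Nat 2) (vnil (Eq Nat 2 2)))))
inferred type:
  Vec (Eq Nat 2 2) 4
observation: contracting an elimNat iota-redex first, the term normalizes in 12 steps.


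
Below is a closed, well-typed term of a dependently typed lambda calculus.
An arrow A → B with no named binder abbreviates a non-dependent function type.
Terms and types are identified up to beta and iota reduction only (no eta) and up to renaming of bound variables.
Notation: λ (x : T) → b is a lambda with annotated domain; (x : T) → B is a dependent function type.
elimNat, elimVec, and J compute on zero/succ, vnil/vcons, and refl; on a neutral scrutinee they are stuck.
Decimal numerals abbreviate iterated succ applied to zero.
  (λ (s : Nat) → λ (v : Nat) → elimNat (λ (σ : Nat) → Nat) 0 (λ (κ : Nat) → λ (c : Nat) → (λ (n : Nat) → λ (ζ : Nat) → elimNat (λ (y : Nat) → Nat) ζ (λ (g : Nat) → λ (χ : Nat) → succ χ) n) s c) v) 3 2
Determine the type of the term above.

inferred type:
  Nat


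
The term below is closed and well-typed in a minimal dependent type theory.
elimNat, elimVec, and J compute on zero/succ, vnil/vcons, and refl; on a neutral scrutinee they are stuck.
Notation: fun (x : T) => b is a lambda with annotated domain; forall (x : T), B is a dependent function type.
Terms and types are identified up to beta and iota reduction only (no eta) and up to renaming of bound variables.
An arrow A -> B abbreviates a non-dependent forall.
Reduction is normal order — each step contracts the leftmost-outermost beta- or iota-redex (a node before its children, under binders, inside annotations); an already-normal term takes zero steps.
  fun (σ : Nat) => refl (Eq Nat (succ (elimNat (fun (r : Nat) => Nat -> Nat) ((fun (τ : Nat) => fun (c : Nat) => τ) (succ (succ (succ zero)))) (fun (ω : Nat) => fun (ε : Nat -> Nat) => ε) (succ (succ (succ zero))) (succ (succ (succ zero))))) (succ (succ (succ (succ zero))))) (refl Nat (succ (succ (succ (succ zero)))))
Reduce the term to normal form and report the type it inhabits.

reduced normal form:
  fun (σ : Nat) => refl (Eq Nat (succ (succ (succ (succ zero)))) (succ (succ (succ (succ zero))))) (refl Nat (succ (succ (succ (succ zero)))))
type:
  Nat -> Eq (Eq Nat (succ (succ (succ (succ zero)))) (succ (succ (succ (succ zero))))) (refl Nat (succ (succ (succ (succ zero))))) (refl Nat (succ (succ (succ (succ zero)))))
observation: 12 normal-order steps normalize the term, beginning with an elimNat iota-redex.


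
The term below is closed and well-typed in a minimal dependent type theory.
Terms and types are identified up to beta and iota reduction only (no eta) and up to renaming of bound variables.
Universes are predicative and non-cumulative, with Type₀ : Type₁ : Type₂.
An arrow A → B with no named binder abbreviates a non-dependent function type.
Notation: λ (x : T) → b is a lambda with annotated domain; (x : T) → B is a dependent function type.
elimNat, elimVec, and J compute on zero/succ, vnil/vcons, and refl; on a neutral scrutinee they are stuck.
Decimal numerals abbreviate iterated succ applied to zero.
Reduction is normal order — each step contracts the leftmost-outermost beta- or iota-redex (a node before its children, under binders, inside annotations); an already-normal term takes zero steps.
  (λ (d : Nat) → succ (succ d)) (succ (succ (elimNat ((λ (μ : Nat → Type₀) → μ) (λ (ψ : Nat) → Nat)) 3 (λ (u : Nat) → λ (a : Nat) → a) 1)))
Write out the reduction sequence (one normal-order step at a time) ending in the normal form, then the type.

normal-order reduction sequence:
  (λ (d : Nat) → succ (succ d)) (succ (succ (elimNat ((λ (μ : Nat → Type₀) → μ) (λ (ψ : Nat) → Nat)) 3 (λ (u : Nat) → λ (a : Nat) → a) 1)))
  ~> succ (succ (succ (succ (elimNat ((λ (d : Nat → Type₀) → d) (λ (μ : Nat) → Nat)) 3 (λ (ψ : Nat) → λ (u : Nat) → u) 1))))
  ~> succ (succ (succ (succ ((λ (d : Nat) → λ (μ : Nat) → μ) 0 (elimNat ((λ (ψ : Nat → Type₀) → ψ) (λ (u : Nat) → Nat)) 3 (λ (a : Nat) → λ (j : Nat) → j) 0)))))
  ~> succ (succ (succ (succ ((λ (d : Nat) → d) (elimNat ((λ (μ : Nat → Type₀) → μ) (λ (ψ : Nat) → Nat)) 3 (λ (u : Nat) → λ (a : Nat) → a) 0)))))
  ~> succ (succ (succ (succ (elimNat ((λ (d : Nat → Type₀) → d) (λ (μ : Nat) → Nat)) 3 (λ (ψ : Nat) → λ (u : Nat) → u) 0))))
  ~> 7
the term's type:
  Nat


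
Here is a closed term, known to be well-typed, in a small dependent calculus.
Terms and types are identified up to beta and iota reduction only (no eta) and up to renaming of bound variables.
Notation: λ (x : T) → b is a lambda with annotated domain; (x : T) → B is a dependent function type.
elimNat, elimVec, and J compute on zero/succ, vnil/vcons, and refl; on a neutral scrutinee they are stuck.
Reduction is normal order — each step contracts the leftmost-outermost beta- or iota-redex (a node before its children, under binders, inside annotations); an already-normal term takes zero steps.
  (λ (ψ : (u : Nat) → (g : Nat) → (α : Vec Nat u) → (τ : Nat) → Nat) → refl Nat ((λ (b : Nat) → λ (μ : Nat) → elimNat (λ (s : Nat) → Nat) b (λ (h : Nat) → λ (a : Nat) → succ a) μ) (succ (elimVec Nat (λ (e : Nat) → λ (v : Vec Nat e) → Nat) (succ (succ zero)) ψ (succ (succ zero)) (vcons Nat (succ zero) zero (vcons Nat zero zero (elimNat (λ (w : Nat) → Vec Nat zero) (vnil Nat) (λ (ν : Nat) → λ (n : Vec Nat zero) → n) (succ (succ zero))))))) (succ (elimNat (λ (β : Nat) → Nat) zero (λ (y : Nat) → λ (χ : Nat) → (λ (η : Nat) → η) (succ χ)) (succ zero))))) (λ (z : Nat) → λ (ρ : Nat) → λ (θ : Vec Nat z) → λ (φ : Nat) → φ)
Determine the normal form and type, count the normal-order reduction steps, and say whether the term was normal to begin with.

normal form:
  refl Nat (succ (succ (succ (succ (succ zero)))))
inferred type:
  Eq Nat (succ (succ (succ (succ (succ zero))))) (succ (succ (succ (succ (succ zero)))))
normal-order step count: 33
term was already normal: no
first contracted redex: a beta-redex


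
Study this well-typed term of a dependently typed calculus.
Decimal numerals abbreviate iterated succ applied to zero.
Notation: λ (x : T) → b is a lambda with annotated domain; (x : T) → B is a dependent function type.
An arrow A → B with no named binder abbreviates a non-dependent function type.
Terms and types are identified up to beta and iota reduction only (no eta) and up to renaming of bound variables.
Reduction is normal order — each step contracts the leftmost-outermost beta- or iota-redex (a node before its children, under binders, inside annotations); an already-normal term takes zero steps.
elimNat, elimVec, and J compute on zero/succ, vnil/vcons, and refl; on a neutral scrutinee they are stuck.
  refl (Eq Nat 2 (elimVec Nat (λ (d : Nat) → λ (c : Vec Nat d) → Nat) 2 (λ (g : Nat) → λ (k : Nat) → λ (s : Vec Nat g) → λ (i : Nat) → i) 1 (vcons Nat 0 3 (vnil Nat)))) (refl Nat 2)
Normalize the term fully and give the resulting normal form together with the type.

resulting normal form:
  refl (Eq Nat 2 2) (refl Nat 2)
inferred type:
  Eq (Eq Nat 2 2) (refl Nat 2) (refl Nat 2)


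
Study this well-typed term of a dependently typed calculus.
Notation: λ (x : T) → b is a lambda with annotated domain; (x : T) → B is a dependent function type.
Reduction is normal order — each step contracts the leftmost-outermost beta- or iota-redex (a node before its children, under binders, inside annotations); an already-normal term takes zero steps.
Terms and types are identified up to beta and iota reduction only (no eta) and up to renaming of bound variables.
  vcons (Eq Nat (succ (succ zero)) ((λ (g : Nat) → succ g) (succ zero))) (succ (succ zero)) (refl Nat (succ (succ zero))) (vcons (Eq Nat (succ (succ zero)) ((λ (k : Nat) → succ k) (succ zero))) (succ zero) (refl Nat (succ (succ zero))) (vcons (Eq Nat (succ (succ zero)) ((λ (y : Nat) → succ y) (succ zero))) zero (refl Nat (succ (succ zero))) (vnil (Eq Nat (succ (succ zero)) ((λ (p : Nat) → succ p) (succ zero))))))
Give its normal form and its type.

normal form:
  vcons (Eq Nat (succ (succ zero)) (succ (succ zero))) (succ (succ zero)) (refl Nat (succ (succ zero))) (vcons (Eq Nat (succ (succ zero)) (succ (succ zero))) (succ zero) (refl Nat (succ (succ zero))) (vcons (Eq Nat (succ (succ zero)) (succ (succ zero))) zero (refl Nat (succ (succ zero))) (vnil (Eq Nat (succ (succ zero)) (succ (succ zero))))))
type:
  Vec (Eq Nat (succ (succ zero)) (succ (succ zero))) (succ (succ (succ zero)))


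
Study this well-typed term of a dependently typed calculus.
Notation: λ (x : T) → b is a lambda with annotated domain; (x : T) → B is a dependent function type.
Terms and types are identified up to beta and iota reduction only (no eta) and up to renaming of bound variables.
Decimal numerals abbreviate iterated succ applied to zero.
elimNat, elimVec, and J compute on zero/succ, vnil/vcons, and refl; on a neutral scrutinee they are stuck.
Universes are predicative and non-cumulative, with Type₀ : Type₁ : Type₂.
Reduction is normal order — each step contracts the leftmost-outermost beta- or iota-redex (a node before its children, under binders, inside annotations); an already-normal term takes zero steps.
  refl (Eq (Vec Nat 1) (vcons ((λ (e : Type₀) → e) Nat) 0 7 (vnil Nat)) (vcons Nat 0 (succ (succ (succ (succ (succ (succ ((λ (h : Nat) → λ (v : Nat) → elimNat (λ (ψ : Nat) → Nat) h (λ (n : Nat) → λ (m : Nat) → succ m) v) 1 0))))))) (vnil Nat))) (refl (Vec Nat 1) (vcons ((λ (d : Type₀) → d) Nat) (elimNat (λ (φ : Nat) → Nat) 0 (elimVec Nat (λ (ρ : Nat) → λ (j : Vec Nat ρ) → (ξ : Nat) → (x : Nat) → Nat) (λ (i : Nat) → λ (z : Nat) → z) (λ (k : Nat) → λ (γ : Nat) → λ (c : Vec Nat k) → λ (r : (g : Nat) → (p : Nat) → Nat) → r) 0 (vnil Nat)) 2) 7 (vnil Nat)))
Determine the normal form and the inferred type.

reduced normal form:
  refl (Eq (Vec Nat 1) (vcons Nat 0 7 (vnil Nat)) (vcons Nat 0 7 (vnil Nat))) (refl (Vec Nat 1) (vcons Nat 0 7 (vnil Nat)))
type:
  Eq (Eq (Vec Nat 1) (vcons Nat 0 7 (vnil Nat)) (vcons Nat 0 7 (vnil Nat))) (refl (Vec Nat 1) (vcons Nat 0 7 (vnil Nat))) (refl (Vec Nat 1) (vcons Nat 0 7 (vnil Nat)))
observation: reduction starts at a beta-redex, and 14 normal-order steps reach the normal form.


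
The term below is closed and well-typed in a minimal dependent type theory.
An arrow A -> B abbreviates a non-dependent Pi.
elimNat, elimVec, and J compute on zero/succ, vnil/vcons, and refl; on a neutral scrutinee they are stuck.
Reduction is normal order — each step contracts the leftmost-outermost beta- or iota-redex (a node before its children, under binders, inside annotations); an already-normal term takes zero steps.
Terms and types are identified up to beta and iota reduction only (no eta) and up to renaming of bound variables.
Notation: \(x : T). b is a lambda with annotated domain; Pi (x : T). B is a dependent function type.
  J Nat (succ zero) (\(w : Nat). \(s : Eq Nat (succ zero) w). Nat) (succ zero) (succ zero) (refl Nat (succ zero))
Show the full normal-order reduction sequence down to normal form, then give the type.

reduction (normal order):
  J Nat (succ zero) (\(w : Nat). \(s : Eq Nat (succ zero) w). Nat) (succ zero) (succ zero) (refl Nat (succ zero))
  ~> succ zero
type:
  Nat


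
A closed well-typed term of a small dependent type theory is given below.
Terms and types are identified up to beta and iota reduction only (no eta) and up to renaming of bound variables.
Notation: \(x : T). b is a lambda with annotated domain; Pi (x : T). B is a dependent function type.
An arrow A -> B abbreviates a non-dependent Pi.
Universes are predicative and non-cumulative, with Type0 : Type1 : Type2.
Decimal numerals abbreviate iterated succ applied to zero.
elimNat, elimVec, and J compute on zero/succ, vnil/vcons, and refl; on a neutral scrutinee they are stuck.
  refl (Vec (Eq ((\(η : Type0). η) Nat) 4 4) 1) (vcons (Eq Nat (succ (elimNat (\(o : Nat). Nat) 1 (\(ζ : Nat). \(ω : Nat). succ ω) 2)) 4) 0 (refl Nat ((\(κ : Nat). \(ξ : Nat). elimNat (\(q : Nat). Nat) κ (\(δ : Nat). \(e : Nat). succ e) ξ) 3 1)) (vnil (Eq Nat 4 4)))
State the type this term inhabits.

type:
  Eq (Vec (Eq Nat 4 4) 1) (vcons (Eq Nat 4 4) 0 (refl Nat 4) (vnil (Eq Nat 4 4))) (vcons (Eq Nat 4 4) 0 (refl Nat 4) (vnil (Eq Nat 4 4)))


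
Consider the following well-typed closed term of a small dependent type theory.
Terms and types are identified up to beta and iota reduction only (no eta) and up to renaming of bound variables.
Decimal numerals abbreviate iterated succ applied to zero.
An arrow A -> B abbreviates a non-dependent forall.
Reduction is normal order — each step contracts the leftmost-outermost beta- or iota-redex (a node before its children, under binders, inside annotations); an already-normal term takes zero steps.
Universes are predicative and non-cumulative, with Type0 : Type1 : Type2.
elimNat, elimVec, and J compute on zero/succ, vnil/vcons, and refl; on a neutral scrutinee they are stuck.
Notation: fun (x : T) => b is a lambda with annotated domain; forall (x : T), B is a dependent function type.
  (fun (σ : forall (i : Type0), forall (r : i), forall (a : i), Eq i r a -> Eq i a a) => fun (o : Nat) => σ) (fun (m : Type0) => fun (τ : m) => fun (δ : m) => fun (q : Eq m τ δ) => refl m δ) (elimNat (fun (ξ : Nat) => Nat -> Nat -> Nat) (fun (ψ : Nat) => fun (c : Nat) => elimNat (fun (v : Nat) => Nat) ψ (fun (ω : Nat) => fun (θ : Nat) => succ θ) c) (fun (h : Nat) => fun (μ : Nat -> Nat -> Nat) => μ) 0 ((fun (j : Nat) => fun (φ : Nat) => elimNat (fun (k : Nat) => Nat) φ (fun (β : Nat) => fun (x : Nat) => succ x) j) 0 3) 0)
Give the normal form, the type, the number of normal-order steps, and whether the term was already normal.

reduced normal form:
  fun (σ : Type0) => fun (i : σ) => fun (r : σ) => fun (a : Eq σ i r) => refl σ r
inferred type:
  forall (σ : Type0), forall (i : σ), forall (r : σ), Eq σ i r -> Eq σ r r
normal-order step count: 2
started in normal form: no
first contracted redex: a beta-redex


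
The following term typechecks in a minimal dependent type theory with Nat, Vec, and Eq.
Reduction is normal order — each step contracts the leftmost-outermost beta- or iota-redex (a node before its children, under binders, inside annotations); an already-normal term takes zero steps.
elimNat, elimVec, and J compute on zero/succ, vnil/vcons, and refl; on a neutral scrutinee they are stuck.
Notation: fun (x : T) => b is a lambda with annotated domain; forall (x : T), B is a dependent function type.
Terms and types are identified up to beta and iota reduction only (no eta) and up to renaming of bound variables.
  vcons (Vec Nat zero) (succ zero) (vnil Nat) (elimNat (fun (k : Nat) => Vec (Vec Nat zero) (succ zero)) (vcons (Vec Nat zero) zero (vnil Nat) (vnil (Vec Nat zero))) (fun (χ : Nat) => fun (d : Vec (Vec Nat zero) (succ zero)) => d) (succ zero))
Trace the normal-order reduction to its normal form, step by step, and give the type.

normal-order reduction:
  vcons (Vec Nat zero) (succ zero) (vnil Nat) (elimNat (fun (k : Nat) => Vec (Vec Nat zero) (succ zero)) (vcons (Vec Nat zero) zero (vnil Nat) (vnil (Vec Nat zero))) (fun (χ : Nat) => fun (d : Vec (Vec Nat zero) (succ zero)) => d) (succ zero))
  ~> vcons (Vec Nat zero) (succ zero) (vnil Nat) ((fun (k : Nat) => fun (χ : Vec (Vec Nat zero) (succ zero)) => χ) zero (elimNat (fun (d : Nat) => Vec (Vec Nat zero) (succ zero)) (vcons (Vec Nat zero) zero (vnil Nat) (vnil (Vec Nat zero))) (fun (β : Nat) => fun (i : Vec (Vec Nat zero) (succ zero)) => i) zero))
  ~> vcons (Vec Nat zero) (succ zero) (vnil Nat) ((fun (k : Vec (Vec Nat zero) (succ zero)) => k) (elimNat (fun (χ : Nat) => Vec (Vec Nat zero) (succ zero)) (vcons (Vec Nat zero) zero (vnil Nat) (vnil (Vec Nat zero))) (fun (d : Nat) => fun (β : Vec (Vec Nat zero) (succ zero)) => β) zero))
  ~> vcons (Vec Nat zero) (succ zero) (vnil Nat) (elimNat (fun (k : Nat) => Vec (Vec Nat zero) (succ zero)) (vcons (Vec Nat zero) zero (vnil Nat) (vnil (Vec Nat zero))) (fun (χ : Nat) => fun (d : Vec (Vec Nat zero) (succ zero)) => d) zero)
  ~> vcons (Vec Nat zero) (succ zero) (vnil Nat) (vcons (Vec Nat zero) zero (vnil Nat) (vnil (Vec Nat zero)))
type:
  Vec (Vec Nat zero) (succ (succ zero))


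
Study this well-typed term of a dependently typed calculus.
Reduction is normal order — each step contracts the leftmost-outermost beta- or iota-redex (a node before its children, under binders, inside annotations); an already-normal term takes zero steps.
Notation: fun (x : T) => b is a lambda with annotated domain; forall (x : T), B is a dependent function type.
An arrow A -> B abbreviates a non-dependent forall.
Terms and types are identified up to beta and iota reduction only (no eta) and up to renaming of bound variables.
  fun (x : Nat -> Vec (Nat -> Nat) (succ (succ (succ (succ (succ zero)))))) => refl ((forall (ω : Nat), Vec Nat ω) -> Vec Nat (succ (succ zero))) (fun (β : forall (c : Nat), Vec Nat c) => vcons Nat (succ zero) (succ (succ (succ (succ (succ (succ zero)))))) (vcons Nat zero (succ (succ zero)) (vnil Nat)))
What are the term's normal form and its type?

normal form:
  fun (x : Nat -> Vec (Nat -> Nat) (succ (succ (succ (succ (succ zero)))))) => refl ((forall (ω : Nat), Vec Nat ω) -> Vec Nat (succ (succ zero))) (fun (β : forall (c : Nat), Vec Nat c) => vcons Nat (succ zero) (succ (succ (succ (succ (succ (succ zero)))))) (vcons Nat zero (succ (succ zero)) (vnil Nat)))
inferred type:
  (Nat -> Vec (Nat -> Nat) (succ (succ (succ (succ (succ zero)))))) -> Eq ((forall (x : Nat), Vec Nat x) -> Vec Nat (succ (succ zero))) (fun (ω : forall (β : Nat), Vec Nat β) => vcons Nat (succ zero) (succ (succ (succ (succ (succ (succ zero)))))) (vcons Nat zero (succ (succ zero)) (vnil Nat))) (fun (c : forall (b : Nat), Vec Nat b) => vcons Nat (succ zero) (succ (succ (succ (succ (succ (succ zero)))))) (vcons Nat zero (succ (succ zero)) (vnil Nat)))


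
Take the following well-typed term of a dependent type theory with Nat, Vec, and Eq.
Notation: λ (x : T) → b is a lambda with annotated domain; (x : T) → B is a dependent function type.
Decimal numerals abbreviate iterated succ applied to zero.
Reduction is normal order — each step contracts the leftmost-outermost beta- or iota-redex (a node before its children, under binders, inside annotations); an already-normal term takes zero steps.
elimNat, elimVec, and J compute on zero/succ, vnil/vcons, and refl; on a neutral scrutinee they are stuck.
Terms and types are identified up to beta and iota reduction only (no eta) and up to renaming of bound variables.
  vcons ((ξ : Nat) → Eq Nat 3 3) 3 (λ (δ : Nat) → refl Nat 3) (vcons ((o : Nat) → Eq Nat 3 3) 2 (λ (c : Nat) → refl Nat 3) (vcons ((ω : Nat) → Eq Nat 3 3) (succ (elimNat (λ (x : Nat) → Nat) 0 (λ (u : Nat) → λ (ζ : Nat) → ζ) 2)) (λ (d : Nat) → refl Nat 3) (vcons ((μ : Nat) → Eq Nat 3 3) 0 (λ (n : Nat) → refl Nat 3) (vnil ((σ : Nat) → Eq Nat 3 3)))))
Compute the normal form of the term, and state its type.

reduced normal form:
  vcons ((ξ : Nat) → Eq Nat 3 3) 3 (λ (δ : Nat) → refl Nat 3) (vcons ((o : Nat) → Eq Nat 3 3) 2 (λ (c : Nat) → refl Nat 3) (vcons ((ω : Nat) → Eq Nat 3 3) 1 (λ (x : Nat) → refl Nat 3) (vcons ((u : Nat) → Eq Nat 3 3) 0 (λ (ζ : Nat) → refl Nat 3) (vnil ((d : Nat) → Eq Nat 3 3)))))
inferred type:
  Vec ((ξ : Nat) → Eq Nat 3 3) 4


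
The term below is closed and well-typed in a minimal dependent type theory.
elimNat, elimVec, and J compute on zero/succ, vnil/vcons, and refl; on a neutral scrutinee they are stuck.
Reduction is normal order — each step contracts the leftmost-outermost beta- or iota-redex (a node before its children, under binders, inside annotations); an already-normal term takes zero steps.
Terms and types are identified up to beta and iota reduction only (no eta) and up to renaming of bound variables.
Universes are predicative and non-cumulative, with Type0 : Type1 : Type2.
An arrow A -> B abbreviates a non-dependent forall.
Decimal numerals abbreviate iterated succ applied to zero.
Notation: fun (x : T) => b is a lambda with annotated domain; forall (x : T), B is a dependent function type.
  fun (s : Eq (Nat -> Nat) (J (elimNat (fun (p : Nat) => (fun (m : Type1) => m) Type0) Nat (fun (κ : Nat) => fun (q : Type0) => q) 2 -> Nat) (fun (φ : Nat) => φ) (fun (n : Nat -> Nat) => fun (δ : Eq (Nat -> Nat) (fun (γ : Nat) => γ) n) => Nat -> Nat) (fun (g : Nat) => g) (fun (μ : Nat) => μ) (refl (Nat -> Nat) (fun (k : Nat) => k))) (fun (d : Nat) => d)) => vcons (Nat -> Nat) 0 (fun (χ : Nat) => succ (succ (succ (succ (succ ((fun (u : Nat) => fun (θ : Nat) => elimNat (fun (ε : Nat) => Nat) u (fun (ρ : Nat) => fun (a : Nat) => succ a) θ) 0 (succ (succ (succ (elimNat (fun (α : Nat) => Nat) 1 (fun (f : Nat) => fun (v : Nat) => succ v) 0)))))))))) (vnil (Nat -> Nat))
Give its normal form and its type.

reduced normal form:
  fun (s : Eq (Nat -> Nat) (fun (p : Nat) => p) (fun (m : Nat) => m)) => vcons (Nat -> Nat) 0 (fun (κ : Nat) => 9) (vnil (Nat -> Nat))
type:
  Eq (Nat -> Nat) (fun (s : Nat) => s) (fun (p : Nat) => p) -> Vec (Nat -> Nat) 1
observation: normalization takes exactly 17 steps under the normal-order strategy.


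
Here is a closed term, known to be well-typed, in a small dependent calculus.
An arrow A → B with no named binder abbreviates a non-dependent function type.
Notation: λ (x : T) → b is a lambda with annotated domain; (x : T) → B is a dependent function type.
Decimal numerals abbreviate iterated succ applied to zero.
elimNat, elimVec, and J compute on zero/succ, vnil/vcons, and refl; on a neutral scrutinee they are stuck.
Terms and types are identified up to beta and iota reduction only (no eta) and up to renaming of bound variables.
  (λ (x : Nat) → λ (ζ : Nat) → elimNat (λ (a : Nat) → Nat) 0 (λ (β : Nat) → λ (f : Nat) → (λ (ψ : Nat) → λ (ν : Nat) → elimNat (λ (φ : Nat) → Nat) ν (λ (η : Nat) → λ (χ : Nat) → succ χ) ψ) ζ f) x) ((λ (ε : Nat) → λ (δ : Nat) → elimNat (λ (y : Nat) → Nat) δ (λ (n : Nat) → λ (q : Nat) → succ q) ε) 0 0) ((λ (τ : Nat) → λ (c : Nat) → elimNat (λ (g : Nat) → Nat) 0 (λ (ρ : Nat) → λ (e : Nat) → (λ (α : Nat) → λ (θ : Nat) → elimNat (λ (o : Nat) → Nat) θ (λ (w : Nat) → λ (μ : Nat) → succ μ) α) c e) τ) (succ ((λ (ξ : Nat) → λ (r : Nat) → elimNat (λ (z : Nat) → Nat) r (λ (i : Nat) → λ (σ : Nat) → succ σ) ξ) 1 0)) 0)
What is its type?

type:
  Nat


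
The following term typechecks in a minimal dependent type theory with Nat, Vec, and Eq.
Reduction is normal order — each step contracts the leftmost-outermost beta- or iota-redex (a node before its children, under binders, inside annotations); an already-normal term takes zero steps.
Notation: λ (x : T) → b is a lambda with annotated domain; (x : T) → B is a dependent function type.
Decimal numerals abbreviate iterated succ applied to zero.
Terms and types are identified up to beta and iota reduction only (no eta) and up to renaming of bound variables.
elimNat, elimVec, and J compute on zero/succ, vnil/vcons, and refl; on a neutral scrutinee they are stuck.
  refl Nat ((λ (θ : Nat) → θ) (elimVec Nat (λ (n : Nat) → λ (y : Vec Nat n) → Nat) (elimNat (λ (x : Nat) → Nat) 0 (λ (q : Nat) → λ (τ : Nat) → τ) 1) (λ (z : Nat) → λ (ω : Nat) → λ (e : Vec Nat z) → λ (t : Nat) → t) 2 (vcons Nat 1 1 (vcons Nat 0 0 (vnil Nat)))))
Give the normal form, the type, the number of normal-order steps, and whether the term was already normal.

normal form:
  refl Nat 0
the term's type:
  Eq Nat 0 0
normal-order step count: 16
term was already normal: no
first contracted redex: a beta-redex


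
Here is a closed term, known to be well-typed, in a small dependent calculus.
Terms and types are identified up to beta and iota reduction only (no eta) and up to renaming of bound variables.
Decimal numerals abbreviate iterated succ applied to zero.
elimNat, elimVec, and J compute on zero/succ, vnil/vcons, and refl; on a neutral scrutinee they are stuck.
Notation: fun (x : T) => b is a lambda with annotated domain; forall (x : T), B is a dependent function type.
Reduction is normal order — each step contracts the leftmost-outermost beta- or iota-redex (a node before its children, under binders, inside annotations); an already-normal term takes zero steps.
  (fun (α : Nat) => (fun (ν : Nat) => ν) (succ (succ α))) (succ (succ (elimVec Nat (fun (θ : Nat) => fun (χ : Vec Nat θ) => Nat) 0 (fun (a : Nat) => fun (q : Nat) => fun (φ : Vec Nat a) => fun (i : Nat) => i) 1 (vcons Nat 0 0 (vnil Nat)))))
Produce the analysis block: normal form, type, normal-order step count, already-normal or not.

normal form:
  4
inferred type:
  Nat
normal-order step count: 8
term was already normal: no
first redex: a beta-redex


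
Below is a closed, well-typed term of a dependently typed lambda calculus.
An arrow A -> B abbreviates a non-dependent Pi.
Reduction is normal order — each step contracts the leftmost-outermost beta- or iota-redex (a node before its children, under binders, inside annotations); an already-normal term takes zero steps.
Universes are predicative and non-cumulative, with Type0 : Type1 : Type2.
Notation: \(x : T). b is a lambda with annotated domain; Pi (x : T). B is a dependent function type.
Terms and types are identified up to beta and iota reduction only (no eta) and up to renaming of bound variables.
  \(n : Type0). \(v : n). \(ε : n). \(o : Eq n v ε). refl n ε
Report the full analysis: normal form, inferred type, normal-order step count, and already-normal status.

reduced normal form:
  \(n : Type0). \(v : n). \(ε : n). \(o : Eq n v ε). refl n ε
the term's type:
  Pi (n : Type0). Pi (v : n). Pi (ε : n). Eq n v ε -> Eq n ε ε
normal-order step count: 0
term was already normal: yes


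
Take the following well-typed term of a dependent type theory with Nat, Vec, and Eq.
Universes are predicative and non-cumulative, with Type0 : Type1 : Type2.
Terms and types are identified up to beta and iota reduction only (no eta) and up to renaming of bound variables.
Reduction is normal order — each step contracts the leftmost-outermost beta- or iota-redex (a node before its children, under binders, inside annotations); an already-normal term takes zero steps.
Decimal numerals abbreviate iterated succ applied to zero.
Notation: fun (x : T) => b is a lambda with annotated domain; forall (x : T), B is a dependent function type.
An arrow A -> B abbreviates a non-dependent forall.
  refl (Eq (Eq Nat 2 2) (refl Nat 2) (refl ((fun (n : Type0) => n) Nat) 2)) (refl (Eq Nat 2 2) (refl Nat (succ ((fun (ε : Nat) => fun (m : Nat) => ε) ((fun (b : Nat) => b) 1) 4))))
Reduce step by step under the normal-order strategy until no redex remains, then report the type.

normal-order reduction sequence:
  refl (Eq (Eq Nat 2 2) (refl Nat 2) (refl ((fun (n : Type0) => n) Nat) 2)) (refl (Eq Nat 2 2) (refl Nat (succ ((fun (ε : Nat) => fun (m : Nat) => ε) ((fun (b : Nat) => b) 1) 4))))
  ~> refl (Eq (Eq Nat 2 2) (refl Nat 2) (refl Nat 2)) (refl (Eq Nat 2 2) (refl Nat (succ ((fun (n : Nat) => fun (ε : Nat) => n) ((fun (m : Nat) => m) 1) 4))))
  ~> refl (Eq (Eq Nat 2 2) (refl Nat 2) (refl Nat 2)) (refl (Eq Nat 2 2) (refl Nat (succ ((fun (n : Nat) => (fun (ε : Nat) => ε) 1) 4))))
  ~> refl (Eq (Eq Nat 2 2) (refl Nat 2) (refl Nat 2)) (refl (Eq Nat 2 2) (refl Nat (succ ((fun (n : Nat) => n) 1))))
  ~> refl (Eq (Eq Nat 2 2) (refl Nat 2) (refl Nat 2)) (refl (Eq Nat 2 2) (refl Nat 2))
type:
  Eq (Eq (Eq Nat 2 2) (refl Nat 2) (refl Nat 2)) (refl (Eq Nat 2 2) (refl Nat 2)) (refl (Eq Nat 2 2) (refl Nat 2))


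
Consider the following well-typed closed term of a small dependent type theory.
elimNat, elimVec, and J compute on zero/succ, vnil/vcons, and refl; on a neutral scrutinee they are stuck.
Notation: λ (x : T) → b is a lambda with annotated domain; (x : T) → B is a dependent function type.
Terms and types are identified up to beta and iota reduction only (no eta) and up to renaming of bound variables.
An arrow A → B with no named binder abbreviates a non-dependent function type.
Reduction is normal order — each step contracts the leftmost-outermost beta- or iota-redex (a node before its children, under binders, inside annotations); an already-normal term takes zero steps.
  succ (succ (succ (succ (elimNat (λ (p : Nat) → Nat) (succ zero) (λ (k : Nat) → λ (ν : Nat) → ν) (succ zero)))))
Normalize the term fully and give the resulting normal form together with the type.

normal form:
  succ (succ (succ (succ (succ zero))))
type:
  Nat


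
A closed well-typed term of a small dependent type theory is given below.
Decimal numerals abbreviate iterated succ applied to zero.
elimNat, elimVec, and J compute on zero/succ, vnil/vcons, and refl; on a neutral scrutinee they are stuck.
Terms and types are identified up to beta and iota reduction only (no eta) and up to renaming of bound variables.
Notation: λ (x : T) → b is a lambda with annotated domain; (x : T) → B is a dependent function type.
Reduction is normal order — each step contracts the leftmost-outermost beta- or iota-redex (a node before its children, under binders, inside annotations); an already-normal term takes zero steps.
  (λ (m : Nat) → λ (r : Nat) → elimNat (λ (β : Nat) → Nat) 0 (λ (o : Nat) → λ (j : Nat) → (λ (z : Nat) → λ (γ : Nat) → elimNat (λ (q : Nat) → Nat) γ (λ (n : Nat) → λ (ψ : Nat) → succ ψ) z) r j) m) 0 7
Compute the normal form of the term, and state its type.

normal form:
  0
the term's type:
  Nat


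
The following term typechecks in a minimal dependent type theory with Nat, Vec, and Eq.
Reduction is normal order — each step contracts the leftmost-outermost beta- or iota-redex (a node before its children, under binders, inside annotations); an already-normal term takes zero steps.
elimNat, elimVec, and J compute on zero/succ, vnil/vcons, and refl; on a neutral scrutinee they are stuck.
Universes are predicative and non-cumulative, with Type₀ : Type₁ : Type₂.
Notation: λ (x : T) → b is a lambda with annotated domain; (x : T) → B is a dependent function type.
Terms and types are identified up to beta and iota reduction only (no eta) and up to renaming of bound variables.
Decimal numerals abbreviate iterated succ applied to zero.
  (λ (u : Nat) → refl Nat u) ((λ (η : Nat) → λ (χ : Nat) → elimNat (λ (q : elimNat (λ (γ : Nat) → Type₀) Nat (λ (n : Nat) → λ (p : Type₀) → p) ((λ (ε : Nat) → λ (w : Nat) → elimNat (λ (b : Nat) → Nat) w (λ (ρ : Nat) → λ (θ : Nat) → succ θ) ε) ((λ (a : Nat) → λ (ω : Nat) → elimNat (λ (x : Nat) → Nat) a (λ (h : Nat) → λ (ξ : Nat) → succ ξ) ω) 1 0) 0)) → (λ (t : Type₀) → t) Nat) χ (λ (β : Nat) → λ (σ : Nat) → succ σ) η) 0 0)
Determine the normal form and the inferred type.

reduced normal form:
  refl Nat 0
the term's type:
  Eq Nat 0 0
observation: the term reaches its normal form after 4 normal-order steps.


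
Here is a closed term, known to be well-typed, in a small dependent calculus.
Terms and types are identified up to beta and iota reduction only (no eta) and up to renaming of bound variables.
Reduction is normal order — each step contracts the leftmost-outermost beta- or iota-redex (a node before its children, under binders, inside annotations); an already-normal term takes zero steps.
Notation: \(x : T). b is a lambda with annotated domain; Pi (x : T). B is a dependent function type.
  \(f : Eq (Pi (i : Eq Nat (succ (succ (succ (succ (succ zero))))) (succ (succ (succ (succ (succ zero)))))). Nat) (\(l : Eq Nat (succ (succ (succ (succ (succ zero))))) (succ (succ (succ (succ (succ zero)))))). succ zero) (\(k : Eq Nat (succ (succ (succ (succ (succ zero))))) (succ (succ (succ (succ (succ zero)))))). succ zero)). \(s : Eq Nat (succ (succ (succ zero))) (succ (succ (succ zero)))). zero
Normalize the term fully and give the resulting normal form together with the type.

normal form:
  \(f : Eq (Pi (i : Eq Nat (succ (succ (succ (succ (succ zero))))) (succ (succ (succ (succ (succ zero)))))). Nat) (\(l : Eq Nat (succ (succ (succ (succ (succ zero))))) (succ (succ (succ (succ (succ zero)))))). succ zero) (\(k : Eq Nat (succ (succ (succ (succ (succ zero))))) (succ (succ (succ (succ (succ zero)))))). succ zero)). \(s : Eq Nat (succ (succ (succ zero))) (succ (succ (succ zero)))). zero
type:
  Pi (f : Eq (Pi (i : Eq Nat (succ (succ (succ (succ (succ zero))))) (succ (succ (succ (succ (succ zero)))))). Nat) (\(l : Eq Nat (succ (succ (succ (succ (succ zero))))) (succ (succ (succ (succ (succ zero)))))). succ zero) (\(k : Eq Nat (succ (succ (succ (succ (succ zero))))) (succ (succ (succ (succ (succ zero)))))). succ zero)). Pi (s : Eq Nat (succ (succ (succ zero))) (succ (succ (succ zero)))). Nat
observation: no redex remains anywhere in the term; it is its own normal form.


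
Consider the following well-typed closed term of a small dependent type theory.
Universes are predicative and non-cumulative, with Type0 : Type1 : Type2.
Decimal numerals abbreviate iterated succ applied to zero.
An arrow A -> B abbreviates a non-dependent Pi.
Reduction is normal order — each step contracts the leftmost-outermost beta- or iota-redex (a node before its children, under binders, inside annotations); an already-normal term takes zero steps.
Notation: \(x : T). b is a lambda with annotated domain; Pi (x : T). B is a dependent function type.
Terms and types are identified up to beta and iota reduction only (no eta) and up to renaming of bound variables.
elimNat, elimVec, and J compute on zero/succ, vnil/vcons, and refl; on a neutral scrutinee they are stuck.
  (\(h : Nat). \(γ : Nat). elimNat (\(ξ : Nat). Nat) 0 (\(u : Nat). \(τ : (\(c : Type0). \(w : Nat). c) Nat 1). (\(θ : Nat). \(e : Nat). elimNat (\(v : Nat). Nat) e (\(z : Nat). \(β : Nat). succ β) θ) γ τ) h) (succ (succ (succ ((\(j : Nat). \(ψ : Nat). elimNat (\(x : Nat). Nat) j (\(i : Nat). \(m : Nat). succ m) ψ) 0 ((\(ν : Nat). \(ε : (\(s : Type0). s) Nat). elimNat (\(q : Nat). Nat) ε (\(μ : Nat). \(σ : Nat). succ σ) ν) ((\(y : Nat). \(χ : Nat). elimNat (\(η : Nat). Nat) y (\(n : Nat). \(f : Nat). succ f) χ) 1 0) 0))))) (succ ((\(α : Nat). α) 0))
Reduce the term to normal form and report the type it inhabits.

normal form:
  4
inferred type:
  Nat
observation: the term reaches its normal form after 60 normal-order steps.


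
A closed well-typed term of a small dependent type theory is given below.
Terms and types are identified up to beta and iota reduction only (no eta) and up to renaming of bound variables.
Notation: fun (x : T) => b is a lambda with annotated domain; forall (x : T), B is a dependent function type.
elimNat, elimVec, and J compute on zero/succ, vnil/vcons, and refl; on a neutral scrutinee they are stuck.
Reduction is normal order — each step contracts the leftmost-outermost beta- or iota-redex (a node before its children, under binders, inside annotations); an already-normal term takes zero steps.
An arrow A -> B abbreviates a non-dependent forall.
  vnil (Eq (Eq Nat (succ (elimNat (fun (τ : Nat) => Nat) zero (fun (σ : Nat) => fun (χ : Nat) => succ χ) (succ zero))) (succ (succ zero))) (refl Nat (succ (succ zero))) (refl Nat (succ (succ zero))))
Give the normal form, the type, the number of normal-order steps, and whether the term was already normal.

normal form:
  vnil (Eq (Eq Nat (succ (succ zero)) (succ (succ zero))) (refl Nat (succ (succ zero))) (refl Nat (succ (succ zero))))
inferred type:
  Vec (Eq (Eq Nat (succ (succ zero)) (succ (succ zero))) (refl Nat (succ (succ zero))) (refl Nat (succ (succ zero)))) zero
reduction steps (normal order): 4
term was already normal: no
first contracted redex: an elimNat iota-redex


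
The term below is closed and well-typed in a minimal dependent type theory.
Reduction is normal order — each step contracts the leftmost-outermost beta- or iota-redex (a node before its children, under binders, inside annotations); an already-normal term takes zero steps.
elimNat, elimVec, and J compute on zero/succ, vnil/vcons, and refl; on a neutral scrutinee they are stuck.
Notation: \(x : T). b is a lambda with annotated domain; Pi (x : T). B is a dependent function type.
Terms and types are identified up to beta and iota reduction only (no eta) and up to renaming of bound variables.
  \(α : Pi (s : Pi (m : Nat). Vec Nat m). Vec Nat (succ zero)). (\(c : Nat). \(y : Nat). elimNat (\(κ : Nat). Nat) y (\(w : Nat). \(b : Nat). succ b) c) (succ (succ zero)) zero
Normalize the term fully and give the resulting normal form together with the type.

reduced normal form:
  \(α : Pi (s : Pi (m : Nat). Vec Nat m). Vec Nat (succ zero)). succ (succ zero)
the term's type:
  Pi (α : Pi (s : Pi (m : Nat). Vec Nat m). Vec Nat (succ zero)). Nat


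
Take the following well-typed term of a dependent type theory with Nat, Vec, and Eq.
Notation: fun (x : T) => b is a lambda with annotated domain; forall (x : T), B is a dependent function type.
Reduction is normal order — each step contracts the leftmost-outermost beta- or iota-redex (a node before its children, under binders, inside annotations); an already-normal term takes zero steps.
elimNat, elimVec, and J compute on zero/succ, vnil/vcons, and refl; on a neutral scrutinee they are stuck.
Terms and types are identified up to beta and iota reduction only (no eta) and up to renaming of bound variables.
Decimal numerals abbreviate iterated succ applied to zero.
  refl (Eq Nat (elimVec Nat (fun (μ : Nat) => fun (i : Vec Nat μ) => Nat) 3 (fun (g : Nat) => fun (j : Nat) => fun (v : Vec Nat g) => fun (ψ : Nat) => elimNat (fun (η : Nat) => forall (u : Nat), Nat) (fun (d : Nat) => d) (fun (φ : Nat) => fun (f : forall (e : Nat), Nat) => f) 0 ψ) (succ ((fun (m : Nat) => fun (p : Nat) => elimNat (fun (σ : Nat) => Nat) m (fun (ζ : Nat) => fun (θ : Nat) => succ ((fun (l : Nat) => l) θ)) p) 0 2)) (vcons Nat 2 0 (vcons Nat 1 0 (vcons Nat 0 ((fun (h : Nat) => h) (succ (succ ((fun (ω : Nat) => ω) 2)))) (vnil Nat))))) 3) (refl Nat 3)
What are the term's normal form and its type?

reduced normal form:
  refl (Eq Nat 3 3) (refl Nat 3)
type:
  Eq (Eq Nat 3 3) (refl Nat 3) (refl Nat 3)
observation: reduction starts at an elimVec iota-redex, and 22 normal-order steps reach the normal form.


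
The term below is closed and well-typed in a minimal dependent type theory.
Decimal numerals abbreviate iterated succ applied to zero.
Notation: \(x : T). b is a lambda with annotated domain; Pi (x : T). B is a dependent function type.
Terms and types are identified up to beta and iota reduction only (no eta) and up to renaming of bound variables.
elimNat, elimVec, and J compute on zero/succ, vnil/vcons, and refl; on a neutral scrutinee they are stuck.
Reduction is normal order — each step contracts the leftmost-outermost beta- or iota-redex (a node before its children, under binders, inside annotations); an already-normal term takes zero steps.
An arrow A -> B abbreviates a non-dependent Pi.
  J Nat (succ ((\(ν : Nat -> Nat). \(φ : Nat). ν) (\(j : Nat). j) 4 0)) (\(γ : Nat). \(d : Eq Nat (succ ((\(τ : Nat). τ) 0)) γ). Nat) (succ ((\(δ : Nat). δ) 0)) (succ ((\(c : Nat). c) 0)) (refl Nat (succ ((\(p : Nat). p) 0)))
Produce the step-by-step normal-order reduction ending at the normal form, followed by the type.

reduction (normal order):
  J Nat (succ ((\(ν : Nat -> Nat). \(φ : Nat). ν) (\(j : Nat). j) 4 0)) (\(γ : Nat). \(d : Eq Nat (succ ((\(τ : Nat). τ) 0)) γ). Nat) (succ ((\(δ : Nat). δ) 0)) (succ ((\(c : Nat). c) 0)) (refl Nat (succ ((\(p : Nat). p) 0)))
  ~> succ ((\(ν : Nat). ν) 0)
  ~> 1
the term's type:
  Nat
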